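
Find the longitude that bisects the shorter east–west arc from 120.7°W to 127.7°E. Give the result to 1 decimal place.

Signed shortest Δλ from -120.7° to +127.7° is -111.6°.
Midpoint longitude = -120.7° + (-111.6°)/2 = -120.7° − 55.8° = -176.5°.
(The naïve average (-120.7 + +127.7)/2 = 3.5° is on the wrong side of the globe.)

176.5°W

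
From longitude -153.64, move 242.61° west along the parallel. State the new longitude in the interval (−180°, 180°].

Start at -153.64°; shift −242.61° → -396.25°.
-396.25° lies outside (−180°, 180°]; add 360° → -36.25°.

-36.25°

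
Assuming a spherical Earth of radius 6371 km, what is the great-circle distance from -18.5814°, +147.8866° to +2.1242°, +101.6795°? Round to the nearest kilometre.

5552 km

Δλ = 101.6795 − 147.8866 = -46.2071°.
Δφ = 2.1242 − -18.5814 = 20.7056°.
a = sin²(Δφ/2) + cos φ₁ · cos φ₂ · sin²(Δλ/2) = 0.178142.
c = 2·atan2(√a, √(1−a)) = 0.87145 rad → d = 6371·c ≈ 5552.02 km.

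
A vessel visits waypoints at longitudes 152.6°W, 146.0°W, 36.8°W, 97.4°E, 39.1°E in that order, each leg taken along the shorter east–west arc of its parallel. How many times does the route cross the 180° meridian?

0

Leg 1: -152.6° → -146.0°, shortest Δλ = 6.6° (east) — does not cross 180°.
Leg 2: -146.0° → -36.8°, shortest Δλ = 109.2° (east) — does not cross 180°.
Leg 3: -36.8° → +97.4°, shortest Δλ = 134.2° (east) — does not cross 180°.
Leg 4: +97.4° → +39.1°, shortest Δλ = -58.3° (west) — does not cross 180°.
Total crossings: 0.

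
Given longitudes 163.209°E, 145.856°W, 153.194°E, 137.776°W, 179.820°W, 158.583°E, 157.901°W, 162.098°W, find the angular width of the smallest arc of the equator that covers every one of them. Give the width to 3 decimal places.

Sort the longitudes: -179.820°, -162.098°, -157.901°, -145.856°, -137.776°, +153.194°, +158.583°, +163.209°.
Eastward gaps between consecutive values (wrapping around): 17.722°, 4.197°, 12.045°, 8.080°, 290.970°, 5.389°, 4.626°, 16.971°.
Largest gap = 290.970° ⇒ minimal covering band is its complement: 360° − 290.970° = 69.030°.
Band runs from +153.194° eastward to -137.776°, crossing the antimeridian.

69.030°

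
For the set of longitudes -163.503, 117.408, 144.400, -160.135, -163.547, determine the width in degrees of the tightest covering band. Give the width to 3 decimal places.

82.457°

Sort the longitudes: -163.547°, -163.503°, -160.135°, +117.408°, +144.400°.
Eastward gaps between consecutive values (wrapping around): 0.044°, 3.368°, 277.543°, 26.992°, 52.053°.
Largest gap = 277.543° ⇒ minimal covering band is its complement: 360° − 277.543° = 82.457°.
Band runs from +117.408° eastward to -160.135°, crossing the antimeridian.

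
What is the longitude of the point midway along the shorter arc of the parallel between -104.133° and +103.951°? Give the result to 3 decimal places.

+179.909°

Signed shortest Δλ from -104.133° to +103.951° is -151.916°.
Midpoint longitude = -104.133° + (-151.916°)/2 = -104.133° − 75.958° = -180.091°.
Normalise into (−180°, 180°]: +179.909°.
(The naïve average (-104.133 + +103.951)/2 = -0.091° is on the wrong side of the globe.)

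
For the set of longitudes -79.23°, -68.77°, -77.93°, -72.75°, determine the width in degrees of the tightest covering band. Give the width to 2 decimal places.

10.46°

Sort the longitudes: -79.23°, -77.93°, -72.75°, -68.77°.
Eastward gaps between consecutive values (wrapping around): 1.30°, 5.18°, 3.98°, 349.54°.
Largest gap = 349.54° ⇒ minimal covering band is its complement: 360° − 349.54° = 10.46°.
Band runs from -79.23° eastward to -68.77°.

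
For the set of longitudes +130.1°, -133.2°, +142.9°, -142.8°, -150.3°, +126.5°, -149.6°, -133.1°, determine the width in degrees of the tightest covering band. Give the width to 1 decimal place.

100.4°

Sort the longitudes: -150.3°, -149.6°, -142.8°, -133.2°, -133.1°, +126.5°, +130.1°, +142.9°.
Eastward gaps between consecutive values (wrapping around): 0.7°, 6.8°, 9.6°, 0.1°, 259.6°, 3.6°, 12.8°, 66.8°.
Largest gap = 259.6° ⇒ minimal covering band is its complement: 360° − 259.6° = 100.4°.
Band runs from +126.5° eastward to -133.1°, crossing the antimeridian.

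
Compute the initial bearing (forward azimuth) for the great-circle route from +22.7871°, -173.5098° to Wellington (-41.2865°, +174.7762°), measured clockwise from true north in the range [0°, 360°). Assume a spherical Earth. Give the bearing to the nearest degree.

190°

Δλ = 174.7762 − -173.5098 = 348.2860°; wrapped into (−180°, 180°]: -11.7140°.
θ = atan2( sin Δλ · cos φ₂ , cos φ₁ · sin φ₂ − sin φ₁ · cos φ₂ · cos Δλ )
  = atan2(-0.15256, -0.89330) = -170.308° → normalised to [0°, 360°): 189.692°.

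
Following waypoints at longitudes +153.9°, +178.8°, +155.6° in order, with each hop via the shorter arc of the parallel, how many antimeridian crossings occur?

Leg 1: +153.9° → +178.8°, shortest Δλ = 24.9° (east) — does not cross 180°.
Leg 2: +178.8° → +155.6°, shortest Δλ = -23.2° (west) — does not cross 180°.
Total crossings: 0.

0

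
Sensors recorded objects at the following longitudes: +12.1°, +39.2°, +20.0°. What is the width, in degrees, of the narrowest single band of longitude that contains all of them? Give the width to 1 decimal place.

27.1°

Sort the longitudes: +12.1°, +20.0°, +39.2°.
Eastward gaps between consecutive values (wrapping around): 7.9°, 19.2°, 332.9°.
Largest gap = 332.9° ⇒ minimal covering band is its complement: 360° − 332.9° = 27.1°.
Band runs from +12.1° eastward to +39.2°.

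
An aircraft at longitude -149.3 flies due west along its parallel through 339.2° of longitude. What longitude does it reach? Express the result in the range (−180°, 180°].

Start at -149.3°; shift −339.2° → -488.5°.
-488.5° lies outside (−180°, 180°]; add 360° → -128.5°.

-128.5°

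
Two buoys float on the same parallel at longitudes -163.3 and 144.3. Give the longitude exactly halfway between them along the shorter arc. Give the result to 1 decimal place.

Signed shortest Δλ from -163.3° to +144.3° is -52.4°.
Midpoint longitude = -163.3° + (-52.4°)/2 = -163.3° − 26.2° = -189.5°.
Normalise into (−180°, 180°]: +170.5°.
(The naïve average (-163.3 + +144.3)/2 = -9.5° is on the wrong side of the globe.)

+170.5°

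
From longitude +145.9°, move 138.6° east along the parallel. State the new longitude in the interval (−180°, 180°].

Start at +145.9°; shift +138.6° → +284.5°.
+284.5° lies outside (−180°, 180°]; subtract 360° → -75.5°.

-75.5°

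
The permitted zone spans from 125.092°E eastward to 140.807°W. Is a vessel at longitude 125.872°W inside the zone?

No

Band width going east from +125.092° to -140.807°: ((-140.807 − 125.092) mod 360) = 94.101°.
Offset of -125.872° east of the west edge: ((-125.872 − 125.092) mod 360) = 109.036°.
109.036° > 94.101° ⇒ outside.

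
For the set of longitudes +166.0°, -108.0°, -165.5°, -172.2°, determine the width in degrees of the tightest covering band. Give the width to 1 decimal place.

86.0°

Sort the longitudes: -172.2°, -165.5°, -108.0°, +166.0°.
Eastward gaps between consecutive values (wrapping around): 6.7°, 57.5°, 274.0°, 21.8°.
Largest gap = 274.0° ⇒ minimal covering band is its complement: 360° − 274.0° = 86.0°.
Band runs from +166.0° eastward to -108.0°, crossing the antimeridian.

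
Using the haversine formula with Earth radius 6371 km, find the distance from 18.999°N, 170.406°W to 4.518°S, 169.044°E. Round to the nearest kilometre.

Δλ = 169.044 − -170.406 = 339.450°; wrapped into (−180°, 180°]: -20.550°.
Δφ = -4.518 − 18.999 = -23.517°.
a = sin²(Δφ/2) + cos φ₁ · cos φ₂ · sin²(Δλ/2) = 0.071519.
c = 2·atan2(√a, √(1−a)) = 0.54145 rad → d = 6371·c ≈ 3449.59 km.

3450 km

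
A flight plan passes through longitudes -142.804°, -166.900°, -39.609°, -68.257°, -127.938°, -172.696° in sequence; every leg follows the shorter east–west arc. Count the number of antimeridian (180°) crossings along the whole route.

0

Leg 1: -142.804° → -166.900°, shortest Δλ = -24.096° (west) — does not cross 180°.
Leg 2: -166.900° → -39.609°, shortest Δλ = 127.291° (east) — does not cross 180°.
Leg 3: -39.609° → -68.257°, shortest Δλ = -28.648° (west) — does not cross 180°.
Leg 4: -68.257° → -127.938°, shortest Δλ = -59.681° (west) — does not cross 180°.
Leg 5: -127.938° → -172.696°, shortest Δλ = -44.758° (west) — does not cross 180°.
Total crossings: 0.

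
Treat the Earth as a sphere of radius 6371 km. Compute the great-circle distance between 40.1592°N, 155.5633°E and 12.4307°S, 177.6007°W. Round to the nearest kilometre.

6470 km

Δλ = -177.6007 − 155.5633 = -333.1640°; wrapped into (−180°, 180°]: 26.8360°.
Δφ = -12.4307 − 40.1592 = -52.5899°.
a = sin²(Δφ/2) + cos φ₁ · cos φ₂ · sin²(Δλ/2) = 0.236432.
c = 2·atan2(√a, √(1−a)) = 1.01557 rad → d = 6371·c ≈ 6470.19 km.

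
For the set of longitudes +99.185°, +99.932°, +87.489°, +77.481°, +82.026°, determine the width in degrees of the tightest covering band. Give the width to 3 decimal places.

22.451°

Sort the longitudes: +77.481°, +82.026°, +87.489°, +99.185°, +99.932°.
Eastward gaps between consecutive values (wrapping around): 4.545°, 5.463°, 11.696°, 0.747°, 337.549°.
Largest gap = 337.549° ⇒ minimal covering band is its complement: 360° − 337.549° = 22.451°.
Band runs from +77.481° eastward to +99.932°.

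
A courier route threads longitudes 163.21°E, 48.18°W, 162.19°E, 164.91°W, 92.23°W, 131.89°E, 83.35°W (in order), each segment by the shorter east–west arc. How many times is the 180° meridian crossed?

5

Leg 1: +163.21° → -48.18°, shortest Δλ = 148.61° (east) — crosses 180°.
Leg 2: -48.18° → +162.19°, shortest Δλ = -149.63° (west) — crosses 180°.
Leg 3: +162.19° → -164.91°, shortest Δλ = 32.9° (east) — crosses 180°.
Leg 4: -164.91° → -92.23°, shortest Δλ = 72.68° (east) — does not cross 180°.
Leg 5: -92.23° → +131.89°, shortest Δλ = -135.88° (west) — crosses 180°.
Leg 6: +131.89° → -83.35°, shortest Δλ = 144.76° (east) — crosses 180°.
Total crossings: 5.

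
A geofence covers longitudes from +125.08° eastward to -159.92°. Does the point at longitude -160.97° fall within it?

Yes

Band width going east from +125.08° to -159.92°: ((-159.92 − 125.08) mod 360) = 75.00°.
Offset of -160.97° east of the west edge: ((-160.97 − 125.08) mod 360) = 73.95°.
73.95° ≤ 75.00° ⇒ inside.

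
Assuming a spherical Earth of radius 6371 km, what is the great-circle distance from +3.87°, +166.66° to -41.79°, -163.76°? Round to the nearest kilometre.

Δλ = -163.76 − 166.66 = -330.42°; wrapped into (−180°, 180°]: 29.58°.
Δφ = -41.79 − 3.87 = -45.66°.
a = sin²(Δφ/2) + cos φ₁ · cos φ₂ · sin²(Δλ/2) = 0.199019.
c = 2·atan2(√a, √(1−a)) = 0.92484 rad → d = 6371·c ≈ 5892.16 km.

5892 km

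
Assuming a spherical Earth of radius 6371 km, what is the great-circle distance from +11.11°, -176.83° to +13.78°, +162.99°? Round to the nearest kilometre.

2210 km

Δλ = 162.99 − -176.83 = 339.82°; wrapped into (−180°, 180°]: -20.18°.
Δφ = 13.78 − 11.11 = 2.67°.
a = sin²(Δφ/2) + cos φ₁ · cos φ₂ · sin²(Δλ/2) = 0.029794.
c = 2·atan2(√a, √(1−a)) = 0.34696 rad → d = 6371·c ≈ 2210.46 km.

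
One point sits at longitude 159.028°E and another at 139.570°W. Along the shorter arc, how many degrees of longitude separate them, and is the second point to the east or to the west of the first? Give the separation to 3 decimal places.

Raw difference: -139.570 − 159.028 = -298.598°.
Normalise into (−180°, 180°]: -298.598° + 360° = 61.402°.
Positive ⇒ the second point lies to the east; separation 61.402°.

61.402° east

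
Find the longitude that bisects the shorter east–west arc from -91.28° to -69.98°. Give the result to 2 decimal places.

Signed shortest Δλ from -91.28° to -69.98° is +21.30°.
Midpoint longitude = -91.28° + (+21.30°)/2 = -91.28° + 10.65° = -80.63°.

-80.63°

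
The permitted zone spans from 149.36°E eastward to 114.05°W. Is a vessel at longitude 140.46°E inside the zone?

Band width going east from +149.36° to -114.05°: ((-114.05 − 149.36) mod 360) = 96.59°.
Offset of +140.46° east of the west edge: ((140.46 − 149.36) mod 360) = 351.10°.
351.10° > 96.59° ⇒ outside.

No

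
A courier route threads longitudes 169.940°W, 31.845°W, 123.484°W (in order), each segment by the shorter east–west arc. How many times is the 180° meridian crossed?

0

Leg 1: -169.940° → -31.845°, shortest Δλ = 138.095° (east) — does not cross 180°.
Leg 2: -31.845° → -123.484°, shortest Δλ = -91.639° (west) — does not cross 180°.
Total crossings: 0.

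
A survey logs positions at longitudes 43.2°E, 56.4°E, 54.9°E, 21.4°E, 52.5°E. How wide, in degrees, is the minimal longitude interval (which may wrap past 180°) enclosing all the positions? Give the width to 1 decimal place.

Sort the longitudes: +21.4°, +43.2°, +52.5°, +54.9°, +56.4°.
Eastward gaps between consecutive values (wrapping around): 21.8°, 9.3°, 2.4°, 1.5°, 325.0°.
Largest gap = 325.0° ⇒ minimal covering band is its complement: 360° − 325.0° = 35.0°.
Band runs from +21.4° eastward to +56.4°.

35.0°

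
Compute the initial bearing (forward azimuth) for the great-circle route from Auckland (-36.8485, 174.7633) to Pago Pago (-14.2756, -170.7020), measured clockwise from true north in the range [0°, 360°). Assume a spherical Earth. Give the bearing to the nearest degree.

Δλ = -170.7020 − 174.7633 = -345.4653°; wrapped into (−180°, 180°]: 14.5347°.
θ = atan2( sin Δλ · cos φ₂ , cos φ₁ · sin φ₂ − sin φ₁ · cos φ₂ · cos Δλ )
  = atan2(0.24322, 0.36526) = 33.659° → normalised to [0°, 360°): 33.659°.

34°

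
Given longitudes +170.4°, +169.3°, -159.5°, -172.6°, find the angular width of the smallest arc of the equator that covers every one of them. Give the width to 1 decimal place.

31.2°

Sort the longitudes: -172.6°, -159.5°, +169.3°, +170.4°.
Eastward gaps between consecutive values (wrapping around): 13.1°, 328.8°, 1.1°, 17.0°.
Largest gap = 328.8° ⇒ minimal covering band is its complement: 360° − 328.8° = 31.2°.
Band runs from +169.3° eastward to -159.5°, crossing the antimeridian.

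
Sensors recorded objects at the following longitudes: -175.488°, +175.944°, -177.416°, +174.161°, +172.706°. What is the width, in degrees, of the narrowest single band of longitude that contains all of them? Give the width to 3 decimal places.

11.806°

Sort the longitudes: -177.416°, -175.488°, +172.706°, +174.161°, +175.944°.
Eastward gaps between consecutive values (wrapping around): 1.928°, 348.194°, 1.455°, 1.783°, 6.640°.
Largest gap = 348.194° ⇒ minimal covering band is its complement: 360° − 348.194° = 11.806°.
Band runs from +172.706° eastward to -175.488°, crossing the antimeridian.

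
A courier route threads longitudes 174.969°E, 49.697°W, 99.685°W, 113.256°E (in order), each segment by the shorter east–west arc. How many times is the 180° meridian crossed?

2

Leg 1: +174.969° → -49.697°, shortest Δλ = 135.334° (east) — crosses 180°.
Leg 2: -49.697° → -99.685°, shortest Δλ = -49.988° (west) — does not cross 180°.
Leg 3: -99.685° → +113.256°, shortest Δλ = -147.059° (west) — crosses 180°.
Total crossings: 2.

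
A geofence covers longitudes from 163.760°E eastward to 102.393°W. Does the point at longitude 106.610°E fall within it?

Band width going east from +163.760° to -102.393°: ((-102.393 − 163.760) mod 360) = 93.847°.
Offset of +106.610° east of the west edge: ((106.610 − 163.760) mod 360) = 302.850°.
302.850° > 93.847° ⇒ outside.

No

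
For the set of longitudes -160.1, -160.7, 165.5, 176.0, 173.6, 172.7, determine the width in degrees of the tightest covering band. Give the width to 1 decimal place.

Sort the longitudes: -160.7°, -160.1°, +165.5°, +172.7°, +173.6°, +176.0°.
Eastward gaps between consecutive values (wrapping around): 0.6°, 325.6°, 7.2°, 0.9°, 2.4°, 23.3°.
Largest gap = 325.6° ⇒ minimal covering band is its complement: 360° − 325.6° = 34.4°.
Band runs from +165.5° eastward to -160.1°, crossing the antimeridian.

34.4°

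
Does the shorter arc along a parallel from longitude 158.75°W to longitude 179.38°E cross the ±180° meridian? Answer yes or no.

Yes

Naïve |179.38 − -158.75| = 338.13° > 180°, so the shorter arc goes the other way round — across 180°.
Signed shortest Δλ = ((179.38 − -158.75 + 180) mod 360) − 180 = -21.87°.
Going west by 21.87° from -158.75° passes through 180° before reaching +179.38°.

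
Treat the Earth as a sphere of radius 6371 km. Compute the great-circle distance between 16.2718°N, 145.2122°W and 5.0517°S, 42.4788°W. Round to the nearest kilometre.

Δλ = -42.4788 − -145.2122 = 102.7334°.
Δφ = -5.0517 − 16.2718 = -21.3235°.
a = sin²(Δφ/2) + cos φ₁ · cos φ₂ · sin²(Δλ/2) = 0.617718.
c = 2·atan2(√a, √(1−a)) = 1.80846 rad → d = 6371·c ≈ 11521.72 km.

11522 km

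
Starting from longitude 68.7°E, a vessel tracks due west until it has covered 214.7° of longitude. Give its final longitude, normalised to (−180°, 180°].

146.0°W

Start at +68.7°; shift −214.7° → -146.0°.
-146.0° already lies in (−180°, 180°].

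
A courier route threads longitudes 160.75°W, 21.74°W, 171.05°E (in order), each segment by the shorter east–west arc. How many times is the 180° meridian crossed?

1

Leg 1: -160.75° → -21.74°, shortest Δλ = 139.01° (east) — does not cross 180°.
Leg 2: -21.74° → +171.05°, shortest Δλ = -167.21° (west) — crosses 180°.
Total crossings: 1.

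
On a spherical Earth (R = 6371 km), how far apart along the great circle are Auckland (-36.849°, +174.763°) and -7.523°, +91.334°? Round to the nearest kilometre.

8924 km

Δλ = 91.334 − 174.763 = -83.429°.
Δφ = -7.523 − -36.849 = 29.326°.
a = sin²(Δφ/2) + cos φ₁ · cos φ₂ · sin²(Δλ/2) = 0.415350.
c = 2·atan2(√a, √(1−a)) = 1.40068 rad → d = 6371·c ≈ 8923.71 km.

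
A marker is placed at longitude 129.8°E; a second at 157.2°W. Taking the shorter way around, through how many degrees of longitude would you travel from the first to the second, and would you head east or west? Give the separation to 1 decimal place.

73.0° east

Raw difference: -157.2 − 129.8 = -287.0°.
Normalise into (−180°, 180°]: -287.0° + 360° = 73.0°.
Positive ⇒ the second point lies to the east; separation 73.0°.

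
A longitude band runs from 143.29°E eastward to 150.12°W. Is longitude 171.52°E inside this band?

Yes

Band width going east from +143.29° to -150.12°: ((-150.12 − 143.29) mod 360) = 66.59°.
Offset of +171.52° east of the west edge: ((171.52 − 143.29) mod 360) = 28.23°.
28.23° ≤ 66.59° ⇒ inside.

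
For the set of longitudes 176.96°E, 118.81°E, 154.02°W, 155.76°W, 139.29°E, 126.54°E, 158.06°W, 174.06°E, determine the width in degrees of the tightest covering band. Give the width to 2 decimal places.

Sort the longitudes: -158.06°, -155.76°, -154.02°, +118.81°, +126.54°, +139.29°, +174.06°, +176.96°.
Eastward gaps between consecutive values (wrapping around): 2.30°, 1.74°, 272.83°, 7.73°, 12.75°, 34.77°, 2.90°, 24.98°.
Largest gap = 272.83° ⇒ minimal covering band is its complement: 360° − 272.83° = 87.17°.
Band runs from +118.81° eastward to -154.02°, crossing the antimeridian.

87.17°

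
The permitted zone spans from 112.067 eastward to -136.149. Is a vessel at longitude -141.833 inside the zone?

Band width going east from +112.067° to -136.149°: ((-136.149 − 112.067) mod 360) = 111.784°.
Offset of -141.833° east of the west edge: ((-141.833 − 112.067) mod 360) = 106.100°.
106.100° ≤ 111.784° ⇒ inside.

Yes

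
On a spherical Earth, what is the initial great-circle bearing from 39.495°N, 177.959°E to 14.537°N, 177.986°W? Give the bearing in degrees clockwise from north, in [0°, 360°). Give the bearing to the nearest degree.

171°

Δλ = -177.986 − 177.959 = -355.945°; wrapped into (−180°, 180°]: 4.055°.
θ = atan2( sin Δλ · cos φ₂ , cos φ₁ · sin φ₂ − sin φ₁ · cos φ₂ · cos Δλ )
  = atan2(0.06845, -0.42041) = 170.752° → normalised to [0°, 360°): 170.752°.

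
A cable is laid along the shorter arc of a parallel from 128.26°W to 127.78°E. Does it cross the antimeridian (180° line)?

Yes

Naïve |127.78 − -128.26| = 256.04° > 180°, so the shorter arc goes the other way round — across 180°.
Signed shortest Δλ = ((127.78 − -128.26 + 180) mod 360) − 180 = -103.96°.
Going west by 103.96° from -128.26° passes through 180° before reaching +127.78°.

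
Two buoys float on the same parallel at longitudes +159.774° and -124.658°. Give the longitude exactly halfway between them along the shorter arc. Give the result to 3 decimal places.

-162.442°

Signed shortest Δλ from +159.774° to -124.658° is +75.568°.
Midpoint longitude = +159.774° + (+75.568°)/2 = +159.774° + 37.784° = +197.558°.
Normalise into (−180°, 180°]: -162.442°.
(The naïve average (+159.774 + -124.658)/2 = 17.558° is on the wrong side of the globe.)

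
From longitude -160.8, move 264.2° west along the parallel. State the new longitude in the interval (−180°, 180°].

Start at -160.8°; shift −264.2° → -425.0°.
-425.0° lies outside (−180°, 180°]; add 360° → -65.0°.

-65.0°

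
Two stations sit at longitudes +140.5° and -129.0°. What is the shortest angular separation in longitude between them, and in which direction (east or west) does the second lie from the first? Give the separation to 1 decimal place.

Raw difference: -129.0 − 140.5 = -269.5°.
Normalise into (−180°, 180°]: -269.5° + 360° = 90.5°.
Positive ⇒ the second point lies to the east; separation 90.5°.

90.5° east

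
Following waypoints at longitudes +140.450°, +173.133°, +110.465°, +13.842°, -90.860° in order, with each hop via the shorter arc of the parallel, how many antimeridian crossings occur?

0

Leg 1: +140.450° → +173.133°, shortest Δλ = 32.683° (east) — does not cross 180°.
Leg 2: +173.133° → +110.465°, shortest Δλ = -62.668° (west) — does not cross 180°.
Leg 3: +110.465° → +13.842°, shortest Δλ = -96.623° (west) — does not cross 180°.
Leg 4: +13.842° → -90.860°, shortest Δλ = -104.702° (west) — does not cross 180°.
Total crossings: 0.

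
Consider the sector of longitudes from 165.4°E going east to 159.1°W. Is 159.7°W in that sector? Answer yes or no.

Yes

Band width going east from +165.4° to -159.1°: ((-159.1 − 165.4) mod 360) = 35.5°.
Offset of -159.7° east of the west edge: ((-159.7 − 165.4) mod 360) = 34.9°.
34.9° ≤ 35.5° ⇒ inside.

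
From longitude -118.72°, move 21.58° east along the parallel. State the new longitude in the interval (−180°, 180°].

-97.14°

Start at -118.72°; shift +21.58° → -97.14°.
-97.14° already lies in (−180°, 180°].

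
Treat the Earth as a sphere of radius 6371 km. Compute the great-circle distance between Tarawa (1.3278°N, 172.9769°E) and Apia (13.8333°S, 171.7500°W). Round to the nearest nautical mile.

Δλ = -171.7500 − 172.9769 = -344.7269°; wrapped into (−180°, 180°]: 15.2731°.
Δφ = -13.8333 − 1.3278 = -15.1611°.
a = sin²(Δφ/2) + cos φ₁ · cos φ₂ · sin²(Δλ/2) = 0.034545.
c = 2·atan2(√a, √(1−a)) = 0.37390 rad → d = 6371·c ≈ 2382.13 km ≈ 1286.25 nmi.

1286 nmi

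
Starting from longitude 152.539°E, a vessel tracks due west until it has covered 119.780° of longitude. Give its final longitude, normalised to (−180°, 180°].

32.759°E

Start at +152.539°; shift −119.780° → +32.759°.
+32.759° already lies in (−180°, 180°].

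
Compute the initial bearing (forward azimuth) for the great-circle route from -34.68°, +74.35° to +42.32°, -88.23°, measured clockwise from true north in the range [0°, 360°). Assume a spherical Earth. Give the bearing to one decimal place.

Δλ = -88.23 − 74.35 = -162.58°.
θ = atan2( sin Δλ · cos φ₂ , cos φ₁ · sin φ₂ − sin φ₁ · cos φ₂ · cos Δλ )
  = atan2(-0.22136, 0.15224) = -55.481° → normalised to [0°, 360°): 304.519°.

304.5°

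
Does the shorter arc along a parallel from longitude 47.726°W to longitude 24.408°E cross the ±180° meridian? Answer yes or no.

Signed shortest Δλ = ((24.408 − -47.726 + 180) mod 360) − 180 = 72.134°.
Going east by 72.134° from -47.726° reaches +24.408° without touching 180°.

No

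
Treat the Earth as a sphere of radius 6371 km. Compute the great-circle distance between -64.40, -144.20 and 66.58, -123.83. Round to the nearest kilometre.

Δλ = -123.83 − -144.20 = 20.37°.
Δφ = 66.58 − -64.40 = 130.98°.
a = sin²(Δφ/2) + cos φ₁ · cos φ₂ · sin²(Δλ/2) = 0.833268.
c = 2·atan2(√a, √(1−a)) = 2.30035 rad → d = 6371·c ≈ 14655.52 km.

14656 km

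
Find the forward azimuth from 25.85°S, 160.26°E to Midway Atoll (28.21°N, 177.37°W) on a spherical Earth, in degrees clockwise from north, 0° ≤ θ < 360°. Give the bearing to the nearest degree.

23°

Δλ = -177.37 − 160.26 = -337.63°; wrapped into (−180°, 180°]: 22.37°.
θ = atan2( sin Δλ · cos φ₂ , cos φ₁ · sin φ₂ − sin φ₁ · cos φ₂ · cos Δλ )
  = atan2(0.33538, 0.78072) = 23.247° → normalised to [0°, 360°): 23.247°.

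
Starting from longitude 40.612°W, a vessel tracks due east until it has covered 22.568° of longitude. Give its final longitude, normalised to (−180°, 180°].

Start at -40.612°; shift +22.568° → -18.044°.
-18.044° already lies in (−180°, 180°].

18.044°W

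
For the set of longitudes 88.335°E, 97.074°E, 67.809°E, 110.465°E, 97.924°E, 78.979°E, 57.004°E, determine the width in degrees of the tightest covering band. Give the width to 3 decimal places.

53.461°

Sort the longitudes: +57.004°, +67.809°, +78.979°, +88.335°, +97.074°, +97.924°, +110.465°.
Eastward gaps between consecutive values (wrapping around): 10.805°, 11.170°, 9.356°, 8.739°, 0.850°, 12.541°, 306.539°.
Largest gap = 306.539° ⇒ minimal covering band is its complement: 360° − 306.539° = 53.461°.
Band runs from +57.004° eastward to +110.465°.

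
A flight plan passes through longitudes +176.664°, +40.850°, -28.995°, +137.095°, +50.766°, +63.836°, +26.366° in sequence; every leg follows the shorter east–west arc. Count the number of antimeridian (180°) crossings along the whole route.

0

Leg 1: +176.664° → +40.850°, shortest Δλ = -135.814° (west) — does not cross 180°.
Leg 2: +40.850° → -28.995°, shortest Δλ = -69.845° (west) — does not cross 180°.
Leg 3: -28.995° → +137.095°, shortest Δλ = 166.09° (east) — does not cross 180°.
Leg 4: +137.095° → +50.766°, shortest Δλ = -86.329° (west) — does not cross 180°.
Leg 5: +50.766° → +63.836°, shortest Δλ = 13.07° (east) — does not cross 180°.
Leg 6: +63.836° → +26.366°, shortest Δλ = -37.47° (west) — does not cross 180°.
Total crossings: 0.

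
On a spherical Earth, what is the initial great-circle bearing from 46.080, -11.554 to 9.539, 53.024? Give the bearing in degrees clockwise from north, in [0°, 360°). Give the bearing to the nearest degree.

102°

Δλ = 53.024 − -11.554 = 64.578°.
θ = atan2( sin Δλ · cos φ₂ , cos φ₁ · sin φ₂ − sin φ₁ · cos φ₂ · cos Δλ )
  = atan2(0.89068, -0.18999) = 102.041° → normalised to [0°, 360°): 102.041°.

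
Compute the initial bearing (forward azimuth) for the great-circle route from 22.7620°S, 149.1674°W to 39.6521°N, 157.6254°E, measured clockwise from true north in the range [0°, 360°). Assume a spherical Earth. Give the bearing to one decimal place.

Δλ = 157.6254 − -149.1674 = 306.7928°; wrapped into (−180°, 180°]: -53.2072°.
θ = atan2( sin Δλ · cos φ₂ , cos φ₁ · sin φ₂ − sin φ₁ · cos φ₂ · cos Δλ )
  = atan2(-0.61657, 0.76684) = -38.801° → normalised to [0°, 360°): 321.199°.

321.2°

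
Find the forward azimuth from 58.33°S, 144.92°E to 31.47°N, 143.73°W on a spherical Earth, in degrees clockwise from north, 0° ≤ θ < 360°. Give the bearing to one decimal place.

57.9°

Δλ = -143.73 − 144.92 = -288.65°; wrapped into (−180°, 180°]: 71.35°.
θ = atan2( sin Δλ · cos φ₂ , cos φ₁ · sin φ₂ − sin φ₁ · cos φ₂ · cos Δλ )
  = atan2(0.80813, 0.50622) = 57.936° → normalised to [0°, 360°): 57.936°.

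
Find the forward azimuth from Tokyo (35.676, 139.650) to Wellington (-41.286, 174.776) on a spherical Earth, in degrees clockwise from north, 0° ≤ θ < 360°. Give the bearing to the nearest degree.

Δλ = 174.776 − 139.650 = 35.126°.
θ = atan2( sin Δλ · cos φ₂ , cos φ₁ · sin φ₂ − sin φ₁ · cos φ₂ · cos Δλ )
  = atan2(0.43235, -0.89441) = 154.201° → normalised to [0°, 360°): 154.201°.

154°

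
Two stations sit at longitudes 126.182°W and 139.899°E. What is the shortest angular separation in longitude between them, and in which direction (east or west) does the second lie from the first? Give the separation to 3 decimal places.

93.919° west

Raw difference: 139.899 − -126.182 = 266.081°.
Normalise into (−180°, 180°]: 266.081° − 360° = -93.919°.
Negative ⇒ the second point lies to the west; separation 93.919°.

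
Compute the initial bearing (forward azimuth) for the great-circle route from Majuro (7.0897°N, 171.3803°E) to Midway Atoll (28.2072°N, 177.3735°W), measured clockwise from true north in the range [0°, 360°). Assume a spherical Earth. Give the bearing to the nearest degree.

25°

Δλ = -177.3735 − 171.3803 = -348.7538°; wrapped into (−180°, 180°]: 11.2462°.
θ = atan2( sin Δλ · cos φ₂ , cos φ₁ · sin φ₂ − sin φ₁ · cos φ₂ · cos Δλ )
  = atan2(0.17186, 0.36237) = 25.374° → normalised to [0°, 360°): 25.374°.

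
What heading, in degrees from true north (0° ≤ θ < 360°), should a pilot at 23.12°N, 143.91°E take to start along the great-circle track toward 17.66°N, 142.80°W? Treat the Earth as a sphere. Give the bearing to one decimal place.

Δλ = -142.80 − 143.91 = -286.71°; wrapped into (−180°, 180°]: 73.29°.
θ = atan2( sin Δλ · cos φ₂ , cos φ₁ · sin φ₂ − sin φ₁ · cos φ₂ · cos Δλ )
  = atan2(0.91264, 0.17142) = 79.362° → normalised to [0°, 360°): 79.362°.

79.4°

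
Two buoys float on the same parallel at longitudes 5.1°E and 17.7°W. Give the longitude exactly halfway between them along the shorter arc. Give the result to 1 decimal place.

Signed shortest Δλ from +5.1° to -17.7° is -22.8°.
Midpoint longitude = +5.1° + (-22.8°)/2 = +5.1° − 11.4° = -6.3°.

6.3°W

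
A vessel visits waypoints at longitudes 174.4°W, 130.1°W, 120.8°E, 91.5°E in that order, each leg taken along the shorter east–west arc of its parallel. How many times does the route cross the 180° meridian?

Leg 1: -174.4° → -130.1°, shortest Δλ = 44.3° (east) — does not cross 180°.
Leg 2: -130.1° → +120.8°, shortest Δλ = -109.1° (west) — crosses 180°.
Leg 3: +120.8° → +91.5°, shortest Δλ = -29.3° (west) — does not cross 180°.
Total crossings: 1.

1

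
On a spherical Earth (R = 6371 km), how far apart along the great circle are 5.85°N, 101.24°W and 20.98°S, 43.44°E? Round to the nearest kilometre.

Δλ = 43.44 − -101.24 = 144.68°.
Δφ = -20.98 − 5.85 = -26.83°.
a = sin²(Δφ/2) + cos φ₁ · cos φ₂ · sin²(Δλ/2) = 0.897185.
c = 2·atan2(√a, √(1−a)) = 2.48877 rad → d = 6371·c ≈ 15855.92 km.

15856 km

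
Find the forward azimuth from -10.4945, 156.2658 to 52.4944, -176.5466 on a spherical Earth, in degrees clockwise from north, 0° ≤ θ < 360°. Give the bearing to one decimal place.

Δλ = -176.5466 − 156.2658 = -332.8124°; wrapped into (−180°, 180°]: 27.1876°.
θ = atan2( sin Δλ · cos φ₂ , cos φ₁ · sin φ₂ − sin φ₁ · cos φ₂ · cos Δλ )
  = atan2(0.27818, 0.87867) = 17.568° → normalised to [0°, 360°): 17.568°.

17.6°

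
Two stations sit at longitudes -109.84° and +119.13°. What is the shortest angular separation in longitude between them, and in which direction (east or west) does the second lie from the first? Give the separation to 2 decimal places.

131.03° west

Raw difference: 119.13 − -109.84 = 228.97°.
Normalise into (−180°, 180°]: 228.97° − 360° = -131.03°.
Negative ⇒ the second point lies to the west; separation 131.03°.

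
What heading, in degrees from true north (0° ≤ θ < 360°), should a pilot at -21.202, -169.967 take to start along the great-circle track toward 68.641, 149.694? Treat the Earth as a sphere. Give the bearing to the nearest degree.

346°

Δλ = 149.694 − -169.967 = 319.661°; wrapped into (−180°, 180°]: -40.339°.
θ = atan2( sin Δλ · cos φ₂ , cos φ₁ · sin φ₂ − sin φ₁ · cos φ₂ · cos Δλ )
  = atan2(-0.23576, 0.96868) = -13.679° → normalised to [0°, 360°): 346.321°.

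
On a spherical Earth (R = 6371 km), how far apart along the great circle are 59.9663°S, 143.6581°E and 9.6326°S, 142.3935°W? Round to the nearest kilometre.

8191 km

Δλ = -142.3935 − 143.6581 = -286.0516°; wrapped into (−180°, 180°]: 73.9484°.
Δφ = -9.6326 − -59.9663 = 50.3337°.
a = sin²(Δφ/2) + cos φ₁ · cos φ₂ · sin²(Δλ/2) = 0.359348.
c = 2·atan2(√a, √(1−a)) = 1.28564 rad → d = 6371·c ≈ 8190.84 km.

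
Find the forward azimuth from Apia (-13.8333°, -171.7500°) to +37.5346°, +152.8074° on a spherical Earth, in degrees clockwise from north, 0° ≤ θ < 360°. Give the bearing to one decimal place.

328.4°

Δλ = 152.8074 − -171.7500 = 324.5574°; wrapped into (−180°, 180°]: -35.4426°.
θ = atan2( sin Δλ · cos φ₂ , cos φ₁ · sin φ₂ − sin φ₁ · cos φ₂ · cos Δλ )
  = atan2(-0.45984, 0.74604) = -31.649° → normalised to [0°, 360°): 328.351°.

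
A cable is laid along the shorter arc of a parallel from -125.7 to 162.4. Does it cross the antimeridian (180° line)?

Yes

Naïve |162.4 − -125.7| = 288.1° > 180°, so the shorter arc goes the other way round — across 180°.
Signed shortest Δλ = ((162.4 − -125.7 + 180) mod 360) − 180 = -71.9°.
Going west by 71.9° from -125.7° passes through 180° before reaching +162.4°.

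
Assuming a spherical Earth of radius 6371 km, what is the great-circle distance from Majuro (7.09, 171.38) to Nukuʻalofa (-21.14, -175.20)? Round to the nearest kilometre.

Δλ = -175.20 − 171.38 = -346.58°; wrapped into (−180°, 180°]: 13.42°.
Δφ = -21.14 − 7.09 = -28.23°.
a = sin²(Δφ/2) + cos φ₁ · cos φ₂ · sin²(Δλ/2) = 0.072108.
c = 2·atan2(√a, √(1−a)) = 0.54373 rad → d = 6371·c ≈ 3464.13 km.

3464 km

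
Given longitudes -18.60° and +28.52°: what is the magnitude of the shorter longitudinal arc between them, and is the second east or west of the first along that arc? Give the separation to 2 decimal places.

Raw difference: 28.52 − -18.60 = 47.12°.
Normalise into (−180°, 180°]: 47.12° stays 47.12°.
Positive ⇒ the second point lies to the east; separation 47.12°.

47.12° east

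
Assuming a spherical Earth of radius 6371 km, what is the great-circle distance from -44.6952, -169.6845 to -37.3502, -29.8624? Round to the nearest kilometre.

10040 km

Δλ = -29.8624 − -169.6845 = 139.8221°.
Δφ = -37.3502 − -44.6952 = 7.3450°.
a = sin²(Δφ/2) + cos φ₁ · cos φ₂ · sin²(Δλ/2) = 0.502526.
c = 2·atan2(√a, √(1−a)) = 1.57585 rad → d = 6371·c ≈ 10039.73 km.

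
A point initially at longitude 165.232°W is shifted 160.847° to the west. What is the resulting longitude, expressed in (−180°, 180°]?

Start at -165.232°; shift −160.847° → -326.079°.
-326.079° lies outside (−180°, 180°]; add 360° → +33.921°.

33.921°E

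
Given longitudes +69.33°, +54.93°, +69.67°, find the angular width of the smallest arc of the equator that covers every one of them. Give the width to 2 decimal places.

14.74°

Sort the longitudes: +54.93°, +69.33°, +69.67°.
Eastward gaps between consecutive values (wrapping around): 14.40°, 0.34°, 345.26°.
Largest gap = 345.26° ⇒ minimal covering band is its complement: 360° − 345.26° = 14.74°.
Band runs from +54.93° eastward to +69.67°.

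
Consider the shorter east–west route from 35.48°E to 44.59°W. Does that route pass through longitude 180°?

No

Signed shortest Δλ = ((-44.59 − 35.48 + 180) mod 360) − 180 = -80.07°.
Going west by 80.07° from +35.48° reaches -44.59° without touching 180°.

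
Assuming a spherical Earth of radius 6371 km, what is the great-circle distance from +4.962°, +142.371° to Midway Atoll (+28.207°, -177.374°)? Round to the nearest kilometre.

4969 km

Δλ = -177.374 − 142.371 = -319.745°; wrapped into (−180°, 180°]: 40.255°.
Δφ = 28.207 − 4.962 = 23.245°.
a = sin²(Δφ/2) + cos φ₁ · cos φ₂ · sin²(Δλ/2) = 0.144546.
c = 2·atan2(√a, √(1−a)) = 0.78001 rad → d = 6371·c ≈ 4969.43 km.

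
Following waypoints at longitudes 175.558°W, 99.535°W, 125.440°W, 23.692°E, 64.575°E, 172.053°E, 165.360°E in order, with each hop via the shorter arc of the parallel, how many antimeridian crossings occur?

0

Leg 1: -175.558° → -99.535°, shortest Δλ = 76.023° (east) — does not cross 180°.
Leg 2: -99.535° → -125.440°, shortest Δλ = -25.905° (west) — does not cross 180°.
Leg 3: -125.440° → +23.692°, shortest Δλ = 149.132° (east) — does not cross 180°.
Leg 4: +23.692° → +64.575°, shortest Δλ = 40.883° (east) — does not cross 180°.
Leg 5: +64.575° → +172.053°, shortest Δλ = 107.478° (east) — does not cross 180°.
Leg 6: +172.053° → +165.360°, shortest Δλ = -6.693° (west) — does not cross 180°.
Total crossings: 0.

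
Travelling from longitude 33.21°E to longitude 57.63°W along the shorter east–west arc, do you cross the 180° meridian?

Signed shortest Δλ = ((-57.63 − 33.21 + 180) mod 360) − 180 = -90.84°.
Going west by 90.84° from +33.21° reaches -57.63° without touching 180°.

No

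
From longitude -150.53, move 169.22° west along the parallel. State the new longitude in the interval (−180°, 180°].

Start at -150.53°; shift −169.22° → -319.75°.
-319.75° lies outside (−180°, 180°]; add 360° → +40.25°.

+40.25°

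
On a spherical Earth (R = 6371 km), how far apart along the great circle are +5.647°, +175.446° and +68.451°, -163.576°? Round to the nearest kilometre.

Δλ = -163.576 − 175.446 = -339.022°; wrapped into (−180°, 180°]: 20.978°.
Δφ = 68.451 − 5.647 = 62.804°.
a = sin²(Δφ/2) + cos φ₁ · cos φ₂ · sin²(Δλ/2) = 0.283596.
c = 2·atan2(√a, √(1−a)) = 1.12319 rad → d = 6371·c ≈ 7155.84 km.

7156 km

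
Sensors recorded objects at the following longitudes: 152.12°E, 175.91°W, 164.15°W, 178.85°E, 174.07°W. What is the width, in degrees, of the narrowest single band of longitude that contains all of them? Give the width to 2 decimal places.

Sort the longitudes: -175.91°, -174.07°, -164.15°, +152.12°, +178.85°.
Eastward gaps between consecutive values (wrapping around): 1.84°, 9.92°, 316.27°, 26.73°, 5.24°.
Largest gap = 316.27° ⇒ minimal covering band is its complement: 360° − 316.27° = 43.73°.
Band runs from +152.12° eastward to -164.15°, crossing the antimeridian.

43.73°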